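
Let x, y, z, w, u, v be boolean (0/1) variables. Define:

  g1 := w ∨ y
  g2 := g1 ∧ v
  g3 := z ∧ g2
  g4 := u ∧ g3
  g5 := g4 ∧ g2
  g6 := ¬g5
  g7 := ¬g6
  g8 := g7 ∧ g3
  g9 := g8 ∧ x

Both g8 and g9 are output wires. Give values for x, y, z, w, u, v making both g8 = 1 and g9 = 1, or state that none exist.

Check with x=1, y=1, z=1, w=0, u=1, v=1:
g1 = w ∨ y = 0 ∨ 1 = 1
g2 = g1 ∧ v = 1 ∧ 1 = 1
g3 = z ∧ g2 = 1 ∧ 1 = 1
g4 = u ∧ g3 = 1 ∧ 1 = 1
g5 = g4 ∧ g2 = 1 ∧ 1 = 1
g6 = ¬g5 = ¬1 = 0
g7 = ¬g6 = ¬0 = 1
g8 = g7 ∧ g3 = 1 ∧ 1 = 1
g9 = g8 ∧ x = 1 ∧ 1 = 1
So g8 = 1 and g9 = 1.

x=1, y=1, z=1, w=0, u=1, v=1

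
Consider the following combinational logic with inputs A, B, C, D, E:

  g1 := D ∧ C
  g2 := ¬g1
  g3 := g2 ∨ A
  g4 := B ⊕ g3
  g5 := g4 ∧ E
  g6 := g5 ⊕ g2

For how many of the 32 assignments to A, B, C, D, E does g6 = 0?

12

g6 = g5 ⊕ g2 must be 0, so g5 and g2 are equal.
Enumerating the 32 input combinations, 12 give g6 = 0 and 20 give g6 = 1.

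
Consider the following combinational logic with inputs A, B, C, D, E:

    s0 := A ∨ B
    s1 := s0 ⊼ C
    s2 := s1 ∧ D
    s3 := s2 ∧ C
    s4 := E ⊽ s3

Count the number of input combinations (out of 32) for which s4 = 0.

s4 = E ⊽ s3 must be 0, so at least one of E, s3 is 1.
Enumerating the 32 input combinations, 17 give s4 = 0 and 15 give s4 = 1.

17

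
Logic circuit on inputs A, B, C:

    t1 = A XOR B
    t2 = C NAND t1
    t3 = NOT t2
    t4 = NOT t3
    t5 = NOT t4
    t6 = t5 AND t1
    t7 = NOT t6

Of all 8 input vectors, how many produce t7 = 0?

2

t7 = NOT t6 must be 0, so t6 = 1.
t6 = t5 AND t1 must be 1, so both t5 = 1 and t1 = 1.
Enumerating the 8 input combinations, 2 give t7 = 0 and 6 give t7 = 1.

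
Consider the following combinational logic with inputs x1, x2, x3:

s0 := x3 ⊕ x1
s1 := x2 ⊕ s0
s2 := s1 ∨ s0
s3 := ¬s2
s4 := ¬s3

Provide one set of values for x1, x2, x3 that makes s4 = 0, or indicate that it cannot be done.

x1=1 x2=0 x3=1

s4 = ¬s3 must be 0, so s3 = 1.
s3 = ¬s2 must be 1, so s2 = 0.
s2 = s1 ∨ s0 must be 0, so both s1 = 0 and s0 = 0.
Check with x1=1 x2=0 x3=1:
s0 = x3 ⊕ x1 = 1 ⊕ 1 = 0
s1 = x2 ⊕ s0 = 0 ⊕ 0 = 0
s2 = s1 ∨ s0 = 0 ∨ 0 = 0
s3 = ¬s2 = ¬0 = 1
s4 = ¬s3 = ¬1 = 0
So s4 = 0 as required.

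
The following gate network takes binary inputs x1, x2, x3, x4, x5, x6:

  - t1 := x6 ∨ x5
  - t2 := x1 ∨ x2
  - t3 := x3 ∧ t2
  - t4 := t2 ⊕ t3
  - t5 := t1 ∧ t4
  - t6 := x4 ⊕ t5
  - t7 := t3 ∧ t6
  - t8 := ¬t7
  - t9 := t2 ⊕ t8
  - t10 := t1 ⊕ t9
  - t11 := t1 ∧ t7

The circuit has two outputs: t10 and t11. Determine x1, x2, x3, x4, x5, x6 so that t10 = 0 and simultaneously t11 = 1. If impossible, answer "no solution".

x1=1, x2=1, x3=1, x4=1, x5=1, x6=1

Check with x1=1, x2=1, x3=1, x4=1, x5=1, x6=1:
t1 = x6 ∨ x5 = 1 ∨ 1 = 1
t2 = x1 ∨ x2 = 1 ∨ 1 = 1
t3 = x3 ∧ t2 = 1 ∧ 1 = 1
t4 = t2 ⊕ t3 = 1 ⊕ 1 = 0
t5 = t1 ∧ t4 = 1 ∧ 0 = 0
t6 = x4 ⊕ t5 = 1 ⊕ 0 = 1
t7 = t3 ∧ t6 = 1 ∧ 1 = 1
t8 = ¬t7 = ¬1 = 0
t9 = t2 ⊕ t8 = 1 ⊕ 0 = 1
t10 = t1 ⊕ t9 = 1 ⊕ 1 = 0
t11 = t1 ∧ t7 = 1 ∧ 1 = 1
So t10 = 0 and t11 = 1.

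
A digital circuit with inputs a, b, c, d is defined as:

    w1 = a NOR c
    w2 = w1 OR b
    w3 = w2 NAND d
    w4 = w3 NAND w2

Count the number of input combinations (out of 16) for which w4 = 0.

w4 = w3 NAND w2 must be 0, so both w3 = 1 and w2 = 1.
w3 = w2 NAND d must be 1, so at least one of w2, d is 0.
w2 = w1 OR b must be 1, so at least one of w1, b is 1.
Enumerating the 16 input combinations, 5 give w4 = 0 and 11 give w4 = 1.

5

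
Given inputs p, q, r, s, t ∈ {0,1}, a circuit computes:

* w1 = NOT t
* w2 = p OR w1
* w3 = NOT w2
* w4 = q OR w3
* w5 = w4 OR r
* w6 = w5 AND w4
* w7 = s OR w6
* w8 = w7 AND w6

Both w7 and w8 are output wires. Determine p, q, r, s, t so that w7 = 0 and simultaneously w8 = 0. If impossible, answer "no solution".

Check with p=0, q=0, r=0, s=0, t=0:
w1 = NOT t = NOT 0 = 1
w2 = p OR w1 = 0 OR 1 = 1
w3 = NOT w2 = NOT 1 = 0
w4 = q OR w3 = 0 OR 0 = 0
w5 = w4 OR r = 0 OR 0 = 0
w6 = w5 AND w4 = 0 AND 0 = 0
w7 = s OR w6 = 0 OR 0 = 0
w8 = w7 AND w6 = 0 AND 0 = 0
So w7 = 0 and w8 = 0.

p=0, q=0, r=0, s=0, t=0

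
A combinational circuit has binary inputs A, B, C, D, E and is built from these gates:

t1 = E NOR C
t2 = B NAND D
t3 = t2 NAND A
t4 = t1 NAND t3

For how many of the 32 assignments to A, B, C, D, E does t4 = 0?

5

t4 = t1 NAND t3 must be 0, so both t1 = 1 and t3 = 1.
Satisfying assignments:
  A=0, B=0, C=0, D=0, E=0
  A=0, B=0, C=0, D=1, E=0
  A=0, B=1, C=0, D=0, E=0
  A=0, B=1, C=0, D=1, E=0
  A=1, B=1, C=0, D=1, E=0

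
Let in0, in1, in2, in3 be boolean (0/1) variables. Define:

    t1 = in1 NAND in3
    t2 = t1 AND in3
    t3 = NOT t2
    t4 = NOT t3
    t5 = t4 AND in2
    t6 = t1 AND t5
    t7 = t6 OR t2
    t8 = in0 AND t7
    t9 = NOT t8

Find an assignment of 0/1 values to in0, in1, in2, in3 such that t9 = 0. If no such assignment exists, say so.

in0=1, in1=0, in2=0, in3=1

t9 = NOT t8 must be 0, so t8 = 1.
t8 = in0 AND t7 must be 1, so both in0 = 1 and t7 = 1.
t7 = t6 OR t2 must be 1, so at least one of t6, t2 is 1.
Check with in0=1, in1=0, in2=0, in3=1:
t1 = in1 NAND in3 = 0 NAND 1 = 1
t2 = t1 AND in3 = 1 AND 1 = 1
t3 = NOT t2 = NOT 1 = 0
t4 = NOT t3 = NOT 0 = 1
t5 = t4 AND in2 = 1 AND 0 = 0
t6 = t1 AND t5 = 1 AND 0 = 0
t7 = t6 OR t2 = 0 OR 1 = 1
t8 = in0 AND t7 = 1 AND 1 = 1
t9 = NOT t8 = NOT 1 = 0
So t9 = 0 as required.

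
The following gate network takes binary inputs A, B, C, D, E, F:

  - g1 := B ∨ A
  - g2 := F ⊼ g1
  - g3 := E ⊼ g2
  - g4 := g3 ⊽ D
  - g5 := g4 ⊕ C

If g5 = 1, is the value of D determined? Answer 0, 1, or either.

either

Both values of D occur among assignments with g5 = 1:
  D=0: A=0, B=0, C=0, D=0, E=1, F=0
  D=1: A=0, B=0, C=1, D=1, E=0, F=0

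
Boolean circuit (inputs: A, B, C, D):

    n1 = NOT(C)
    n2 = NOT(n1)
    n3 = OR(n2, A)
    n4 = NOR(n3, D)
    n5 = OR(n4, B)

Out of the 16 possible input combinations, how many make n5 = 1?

9

n5 = OR(n4, B) must be 1, so at least one of n4, B is 1.
Enumerating the 16 input combinations, 9 give n5 = 1 and 7 give n5 = 0.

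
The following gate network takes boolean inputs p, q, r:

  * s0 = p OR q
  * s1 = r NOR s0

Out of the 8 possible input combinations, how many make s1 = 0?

s1 = r NOR s0 must be 0, so at least one of r, s0 is 1.
Enumerating the 8 input combinations, 7 give s1 = 0 and 1 give s1 = 1.

7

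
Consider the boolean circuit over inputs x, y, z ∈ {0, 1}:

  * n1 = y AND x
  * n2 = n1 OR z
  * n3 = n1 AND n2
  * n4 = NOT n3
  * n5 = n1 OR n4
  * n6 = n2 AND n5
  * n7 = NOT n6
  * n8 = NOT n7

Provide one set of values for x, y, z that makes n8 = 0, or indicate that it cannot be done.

x=1 y=0 z=0

n8 = NOT n7 must be 0, so n7 = 1.
Check with x=1 y=0 z=0:
n1 = y AND x = 0 AND 1 = 0
n2 = n1 OR z = 0 OR 0 = 0
n3 = n1 AND n2 = 0 AND 0 = 0
n4 = NOT n3 = NOT 0 = 1
n5 = n1 OR n4 = 0 OR 1 = 1
n6 = n2 AND n5 = 0 AND 1 = 0
n7 = NOT n6 = NOT 0 = 1
n8 = NOT n7 = NOT 1 = 0
So n8 = 0 as required.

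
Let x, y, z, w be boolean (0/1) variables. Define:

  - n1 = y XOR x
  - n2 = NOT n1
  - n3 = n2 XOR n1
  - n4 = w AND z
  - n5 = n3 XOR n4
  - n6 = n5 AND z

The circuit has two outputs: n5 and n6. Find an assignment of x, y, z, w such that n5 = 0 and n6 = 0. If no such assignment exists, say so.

Check with x=0, y=0, z=1, w=1:
n1 = y XOR x = 0 XOR 0 = 0
n2 = NOT n1 = NOT 0 = 1
n3 = n2 XOR n1 = 1 XOR 0 = 1
n4 = w AND z = 1 AND 1 = 1
n5 = n3 XOR n4 = 1 XOR 1 = 0
n6 = n5 AND z = 0 AND 1 = 0
So n5 = 0 and n6 = 0.

x=0, y=0, z=1, w=1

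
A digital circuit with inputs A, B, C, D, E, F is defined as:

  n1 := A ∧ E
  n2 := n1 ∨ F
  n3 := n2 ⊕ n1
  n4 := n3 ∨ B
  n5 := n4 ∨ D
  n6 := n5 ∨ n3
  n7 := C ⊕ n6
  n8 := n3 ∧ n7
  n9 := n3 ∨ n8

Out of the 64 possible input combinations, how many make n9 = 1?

24

n9 = n3 ∨ n8 must be 1, so at least one of n3, n8 is 1.
Enumerating the 64 input combinations, 24 give n9 = 1 and 40 give n9 = 0.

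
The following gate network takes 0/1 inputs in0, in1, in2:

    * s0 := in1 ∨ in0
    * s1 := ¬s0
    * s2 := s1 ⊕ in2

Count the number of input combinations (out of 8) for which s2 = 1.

s2 = s1 ⊕ in2 must be 1, so s1 and in2 differ.
Satisfying assignments:
  in0=0, in1=0, in2=0
  in0=0, in1=1, in2=1
  in0=1, in1=0, in2=1
  in0=1, in1=1, in2=1

4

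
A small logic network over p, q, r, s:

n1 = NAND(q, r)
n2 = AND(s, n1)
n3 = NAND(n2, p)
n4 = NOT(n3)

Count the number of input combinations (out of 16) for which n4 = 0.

n4 = NOT(n3) must be 0, so n3 = 1.
Enumerating the 16 input combinations, 13 give n4 = 0 and 3 give n4 = 1.

13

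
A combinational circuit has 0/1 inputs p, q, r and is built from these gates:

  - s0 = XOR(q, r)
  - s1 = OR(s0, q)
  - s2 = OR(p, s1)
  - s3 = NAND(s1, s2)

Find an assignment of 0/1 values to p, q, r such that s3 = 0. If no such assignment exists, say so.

p=0, q=0, r=1

s3 = NAND(s1, s2) must be 0, so both s1 = 1 and s2 = 1.
s1 = OR(s0, q) must be 1, so at least one of s0, q is 1.
s2 = OR(p, s1) must be 1, so at least one of p, s1 is 1.
Check with p=0, q=0, r=1:
s0 = XOR(q, r) = XOR(0, 1) = 1
s1 = OR(s0, q) = OR(1, 0) = 1
s2 = OR(p, s1) = OR(0, 1) = 1
s3 = NAND(s1, s2) = NAND(1, 1) = 0
So s3 = 0 as required.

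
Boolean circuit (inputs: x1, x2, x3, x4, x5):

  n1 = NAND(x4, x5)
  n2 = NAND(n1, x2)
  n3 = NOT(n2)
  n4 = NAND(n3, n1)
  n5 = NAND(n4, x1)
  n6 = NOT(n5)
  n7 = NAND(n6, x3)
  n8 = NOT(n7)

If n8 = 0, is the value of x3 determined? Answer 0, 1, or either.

Both values of x3 occur among assignments with n8 = 0:
  x3=0: x1=0, x2=0, x3=0, x4=0, x5=0
  x3=1: x1=0, x2=0, x3=1, x4=0, x5=0

either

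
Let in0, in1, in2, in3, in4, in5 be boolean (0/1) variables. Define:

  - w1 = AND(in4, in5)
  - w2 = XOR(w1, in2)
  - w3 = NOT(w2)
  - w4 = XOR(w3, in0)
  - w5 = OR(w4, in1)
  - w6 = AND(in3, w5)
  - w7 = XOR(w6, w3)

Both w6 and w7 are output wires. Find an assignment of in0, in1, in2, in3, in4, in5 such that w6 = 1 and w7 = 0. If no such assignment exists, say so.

Check with in0=0, in1=1, in2=0, in3=1, in4=1, in5=0:
w1 = AND(in4, in5) = AND(1, 0) = 0
w2 = XOR(w1, in2) = XOR(0, 0) = 0
w3 = NOT(w2) = NOT 0 = 1
w4 = XOR(w3, in0) = XOR(1, 0) = 1
w5 = OR(w4, in1) = OR(1, 1) = 1
w6 = AND(in3, w5) = AND(1, 1) = 1
w7 = XOR(w6, w3) = XOR(1, 1) = 0
So w6 = 1 and w7 = 0.

in0=0, in1=1, in2=0, in3=1, in4=1, in5=0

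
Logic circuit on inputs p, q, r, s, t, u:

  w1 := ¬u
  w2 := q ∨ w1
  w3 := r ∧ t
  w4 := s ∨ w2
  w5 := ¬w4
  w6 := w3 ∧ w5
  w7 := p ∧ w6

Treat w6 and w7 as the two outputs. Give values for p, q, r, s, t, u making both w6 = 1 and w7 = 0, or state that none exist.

Check with p=0, q=0, r=1, s=0, t=1, u=1:
w1 = ¬u = ¬1 = 0
w2 = q ∨ w1 = 0 ∨ 0 = 0
w3 = r ∧ t = 1 ∧ 1 = 1
w4 = s ∨ w2 = 0 ∨ 0 = 0
w5 = ¬w4 = ¬0 = 1
w6 = w3 ∧ w5 = 1 ∧ 1 = 1
w7 = p ∧ w6 = 0 ∧ 1 = 0
So w6 = 1 and w7 = 0.

p=0, q=0, r=1, s=0, t=1, u=1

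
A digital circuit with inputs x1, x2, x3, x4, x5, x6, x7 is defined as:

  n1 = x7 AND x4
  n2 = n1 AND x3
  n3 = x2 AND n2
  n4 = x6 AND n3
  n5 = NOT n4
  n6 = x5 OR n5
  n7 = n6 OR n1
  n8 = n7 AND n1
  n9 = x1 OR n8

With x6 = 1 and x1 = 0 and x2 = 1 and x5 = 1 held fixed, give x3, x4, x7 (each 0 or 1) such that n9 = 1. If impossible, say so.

x3=0 x4=1 x7=1

n9 = x1 OR n8 must be 1, so at least one of x1, n8 is 1.
Check with x6 = 1 and x1 = 0 and x2 = 1 and x5 = 1 and x3=0, x4=1, x7=1:
n1 = x7 AND x4 = 1 AND 1 = 1
n2 = n1 AND x3 = 1 AND 0 = 0
n3 = x2 AND n2 = 1 AND 0 = 0
n4 = x6 AND n3 = 1 AND 0 = 0
n5 = NOT n4 = NOT 0 = 1
n6 = x5 OR n5 = 1 OR 1 = 1
n7 = n6 OR n1 = 1 OR 1 = 1
n8 = n7 AND n1 = 1 AND 1 = 1
n9 = x1 OR n8 = 0 OR 1 = 1
So n9 = 1.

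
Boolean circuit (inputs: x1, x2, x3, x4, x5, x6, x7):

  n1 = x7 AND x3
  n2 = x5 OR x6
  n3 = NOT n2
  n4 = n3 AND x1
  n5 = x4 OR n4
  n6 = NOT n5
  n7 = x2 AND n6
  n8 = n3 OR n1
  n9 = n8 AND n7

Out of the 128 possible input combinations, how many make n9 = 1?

10

n9 = n8 AND n7 must be 1, so both n8 = 1 and n7 = 1.
Enumerating the 128 input combinations, 10 give n9 = 1 and 118 give n9 = 0.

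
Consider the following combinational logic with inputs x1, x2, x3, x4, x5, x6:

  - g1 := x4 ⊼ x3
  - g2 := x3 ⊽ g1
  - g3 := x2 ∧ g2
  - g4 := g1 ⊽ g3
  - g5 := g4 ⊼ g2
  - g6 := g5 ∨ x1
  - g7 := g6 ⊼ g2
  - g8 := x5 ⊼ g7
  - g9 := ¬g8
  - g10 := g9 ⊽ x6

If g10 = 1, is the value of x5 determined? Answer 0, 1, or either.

g10 = g9 ⊽ x6 must be 1, so both g9 = 0 and x6 = 0.
Every assignment with g10 = 1 has x5 = 0; there are 16 such assignment(s).

0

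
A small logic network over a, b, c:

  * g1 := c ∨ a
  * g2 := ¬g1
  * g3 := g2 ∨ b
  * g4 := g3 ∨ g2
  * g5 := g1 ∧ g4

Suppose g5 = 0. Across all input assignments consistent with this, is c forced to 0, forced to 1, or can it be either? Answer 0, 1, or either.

either

Both values of c occur among assignments with g5 = 0:
  c=0: a=0, b=0, c=0
  c=1: a=0, b=0, c=1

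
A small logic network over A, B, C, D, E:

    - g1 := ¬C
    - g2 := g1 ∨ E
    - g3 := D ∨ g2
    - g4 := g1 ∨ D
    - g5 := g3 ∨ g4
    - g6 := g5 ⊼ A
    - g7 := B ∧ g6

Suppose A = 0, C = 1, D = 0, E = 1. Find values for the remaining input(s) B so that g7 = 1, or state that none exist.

g7 = B ∧ g6 must be 1, so both B = 1 and g6 = 1.
Check with A = 0, C = 1, D = 0, E = 1 and B=1:
g1 = ¬C = ¬1 = 0
g2 = g1 ∨ E = 0 ∨ 1 = 1
g3 = D ∨ g2 = 0 ∨ 1 = 1
g4 = g1 ∨ D = 0 ∨ 0 = 0
g5 = g3 ∨ g4 = 1 ∨ 0 = 1
g6 = g5 ⊼ A = 1 ⊼ 0 = 1
g7 = B ∧ g6 = 1 ∧ 1 = 1
So g7 = 1.

B=1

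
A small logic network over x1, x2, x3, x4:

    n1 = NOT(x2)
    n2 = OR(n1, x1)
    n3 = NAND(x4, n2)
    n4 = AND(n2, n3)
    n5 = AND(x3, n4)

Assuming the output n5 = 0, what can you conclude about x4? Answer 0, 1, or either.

either

Both values of x4 occur among assignments with n5 = 0:
  x4=0: x1=0, x2=0, x3=0, x4=0
  x4=1: x1=0, x2=0, x3=0, x4=1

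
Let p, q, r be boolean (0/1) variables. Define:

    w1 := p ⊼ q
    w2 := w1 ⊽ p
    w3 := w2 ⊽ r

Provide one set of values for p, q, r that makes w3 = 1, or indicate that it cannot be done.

w3 = w2 ⊽ r must be 1, so both w2 = 0 and r = 0.
w2 = w1 ⊽ p must be 0, so at least one of w1, p is 1.
Check with p=0, q=1, r=0:
w1 = p ⊼ q = 0 ⊼ 1 = 1
w2 = w1 ⊽ p = 1 ⊽ 0 = 0
w3 = w2 ⊽ r = 0 ⊽ 0 = 1
So w3 = 1 as required.

p=0, q=1, r=0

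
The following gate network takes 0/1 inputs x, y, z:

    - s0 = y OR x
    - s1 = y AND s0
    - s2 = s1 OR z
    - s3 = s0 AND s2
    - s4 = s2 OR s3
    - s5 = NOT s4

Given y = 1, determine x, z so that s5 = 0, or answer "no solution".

x=0, z=1

s5 = NOT s4 must be 0, so s4 = 1.
s4 = s2 OR s3 must be 1, so at least one of s2, s3 is 1.
Check with y = 1 and x=0, z=1:
s0 = y OR x = 1 OR 0 = 1
s1 = y AND s0 = 1 AND 1 = 1
s2 = s1 OR z = 1 OR 1 = 1
s3 = s0 AND s2 = 1 AND 1 = 1
s4 = s2 OR s3 = 1 OR 1 = 1
s5 = NOT s4 = NOT 1 = 0
So s5 = 0.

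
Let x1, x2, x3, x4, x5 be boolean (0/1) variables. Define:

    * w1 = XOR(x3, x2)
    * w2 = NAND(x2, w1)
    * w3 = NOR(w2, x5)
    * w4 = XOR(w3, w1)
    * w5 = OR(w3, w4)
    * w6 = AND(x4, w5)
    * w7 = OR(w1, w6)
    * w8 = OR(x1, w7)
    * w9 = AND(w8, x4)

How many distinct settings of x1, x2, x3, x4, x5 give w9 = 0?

20

w9 = AND(w8, x4) must be 0, so at least one of w8, x4 is 0.
Enumerating the 32 input combinations, 20 give w9 = 0 and 12 give w9 = 1.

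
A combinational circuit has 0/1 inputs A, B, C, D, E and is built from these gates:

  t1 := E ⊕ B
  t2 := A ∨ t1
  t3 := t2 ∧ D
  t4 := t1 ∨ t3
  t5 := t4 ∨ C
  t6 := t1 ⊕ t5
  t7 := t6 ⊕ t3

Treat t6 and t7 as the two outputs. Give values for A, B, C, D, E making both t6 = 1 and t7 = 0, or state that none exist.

A=1 B=0 C=1 D=1 E=0

Check with A=1 B=0 C=1 D=1 E=0:
t1 = E ⊕ B = 0 ⊕ 0 = 0
t2 = A ∨ t1 = 1 ∨ 0 = 1
t3 = t2 ∧ D = 1 ∧ 1 = 1
t4 = t1 ∨ t3 = 0 ∨ 1 = 1
t5 = t4 ∨ C = 1 ∨ 1 = 1
t6 = t1 ⊕ t5 = 0 ⊕ 1 = 1
t7 = t6 ⊕ t3 = 1 ⊕ 1 = 0
So t6 = 1 and t7 = 0.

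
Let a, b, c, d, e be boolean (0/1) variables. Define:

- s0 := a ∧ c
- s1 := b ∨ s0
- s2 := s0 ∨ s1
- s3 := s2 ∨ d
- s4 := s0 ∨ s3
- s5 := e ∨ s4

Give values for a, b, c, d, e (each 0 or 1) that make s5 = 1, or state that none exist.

Check with a=0 b=0 c=1 d=0 e=1:
s0 = a ∧ c = 0 ∧ 1 = 0
s1 = b ∨ s0 = 0 ∨ 0 = 0
s2 = s0 ∨ s1 = 0 ∨ 0 = 0
s3 = s2 ∨ d = 0 ∨ 0 = 0
s4 = s0 ∨ s3 = 0 ∨ 0 = 0
s5 = e ∨ s4 = 1 ∨ 0 = 1
So s5 = 1 as required.

a=0 b=0 c=1 d=0 e=1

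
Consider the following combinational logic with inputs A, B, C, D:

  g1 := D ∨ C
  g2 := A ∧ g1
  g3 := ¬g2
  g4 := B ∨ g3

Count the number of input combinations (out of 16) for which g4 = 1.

13

g4 = B ∨ g3 must be 1, so at least one of B, g3 is 1.
Enumerating the 16 input combinations, 13 give g4 = 1 and 3 give g4 = 0.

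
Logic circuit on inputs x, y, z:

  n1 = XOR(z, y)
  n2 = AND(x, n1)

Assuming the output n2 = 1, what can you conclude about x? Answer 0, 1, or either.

1

n2 = AND(x, n1) must be 1, so both x = 1 and n1 = 1.
Every assignment with n2 = 1 has x = 1; there are 2 such assignment(s).
  x=1, y=0, z=1
  x=1, y=1, z=0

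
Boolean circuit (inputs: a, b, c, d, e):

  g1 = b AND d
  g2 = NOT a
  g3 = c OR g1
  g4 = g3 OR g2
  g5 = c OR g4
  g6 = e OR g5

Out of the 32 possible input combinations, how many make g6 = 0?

g6 = e OR g5 must be 0, so both e = 0 and g5 = 0.
g5 = c OR g4 must be 0, so both c = 0 and g4 = 0.
Satisfying assignments:
  a=1, b=0, c=0, d=0, e=0
  a=1, b=0, c=0, d=1, e=0
  a=1, b=1, c=0, d=0, e=0

3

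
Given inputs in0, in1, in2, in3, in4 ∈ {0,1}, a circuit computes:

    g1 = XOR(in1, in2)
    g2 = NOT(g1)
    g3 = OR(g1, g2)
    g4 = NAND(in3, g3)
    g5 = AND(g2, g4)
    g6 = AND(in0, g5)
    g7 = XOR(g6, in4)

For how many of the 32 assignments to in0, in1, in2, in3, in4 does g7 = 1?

g7 = XOR(g6, in4) must be 1, so g6 and in4 differ.
Enumerating the 32 input combinations, 16 give g7 = 1 and 16 give g7 = 0.

16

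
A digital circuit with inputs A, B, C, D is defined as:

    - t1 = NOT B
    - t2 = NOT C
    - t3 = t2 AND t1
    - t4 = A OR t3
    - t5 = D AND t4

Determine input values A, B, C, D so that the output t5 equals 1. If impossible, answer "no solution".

A=0, B=0, C=0, D=1

t5 = D AND t4 must be 1, so both D = 1 and t4 = 1.
Check with A=0, B=0, C=0, D=1:
t1 = NOT B = NOT 0 = 1
t2 = NOT C = NOT 0 = 1
t3 = t2 AND t1 = 1 AND 1 = 1
t4 = A OR t3 = 0 OR 1 = 1
t5 = D AND t4 = 1 AND 1 = 1
So t5 = 1 as required.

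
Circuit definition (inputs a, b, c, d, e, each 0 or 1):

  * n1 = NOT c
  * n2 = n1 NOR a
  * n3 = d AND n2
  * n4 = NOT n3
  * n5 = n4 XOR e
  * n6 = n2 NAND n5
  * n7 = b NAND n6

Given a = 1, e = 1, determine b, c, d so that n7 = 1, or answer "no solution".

Check with a = 1, e = 1 and b=0, c=0, d=0:
n1 = NOT c = NOT 0 = 1
n2 = n1 NOR a = 1 NOR 1 = 0
n3 = d AND n2 = 0 AND 0 = 0
n4 = NOT n3 = NOT 0 = 1
n5 = n4 XOR e = 1 XOR 1 = 0
n6 = n2 NAND n5 = 0 NAND 0 = 1
n7 = b NAND n6 = 0 NAND 1 = 1
So n7 = 1.

b=0, c=0, d=0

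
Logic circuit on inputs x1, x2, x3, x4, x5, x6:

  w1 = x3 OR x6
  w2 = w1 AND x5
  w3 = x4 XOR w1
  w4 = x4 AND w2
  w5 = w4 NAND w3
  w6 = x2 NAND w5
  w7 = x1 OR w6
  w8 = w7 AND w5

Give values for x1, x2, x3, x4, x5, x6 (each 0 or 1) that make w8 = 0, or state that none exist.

x1=0, x2=1, x3=1, x4=1, x5=0, x6=0

w8 = w7 AND w5 must be 0, so at least one of w7, w5 is 0.
Check with x1=0, x2=1, x3=1, x4=1, x5=0, x6=0:
w1 = x3 OR x6 = 1 OR 0 = 1
w2 = w1 AND x5 = 1 AND 0 = 0
w3 = x4 XOR w1 = 1 XOR 1 = 0
w4 = x4 AND w2 = 1 AND 0 = 0
w5 = w4 NAND w3 = 0 NAND 0 = 1
w6 = x2 NAND w5 = 1 NAND 1 = 0
w7 = x1 OR w6 = 0 OR 0 = 0
w8 = w7 AND w5 = 0 AND 1 = 0
So w8 = 0 as required.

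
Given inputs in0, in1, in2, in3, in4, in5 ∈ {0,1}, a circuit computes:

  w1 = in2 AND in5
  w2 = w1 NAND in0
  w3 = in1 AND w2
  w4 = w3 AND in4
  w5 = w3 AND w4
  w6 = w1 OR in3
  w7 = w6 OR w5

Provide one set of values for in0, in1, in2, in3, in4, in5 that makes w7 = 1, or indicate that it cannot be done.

w7 = w6 OR w5 must be 1, so at least one of w6, w5 is 1.
Check with in0=1, in1=1, in2=1, in3=0, in4=1, in5=0:
w1 = in2 AND in5 = 1 AND 0 = 0
w2 = w1 NAND in0 = 0 NAND 1 = 1
w3 = in1 AND w2 = 1 AND 1 = 1
w4 = w3 AND in4 = 1 AND 1 = 1
w5 = w3 AND w4 = 1 AND 1 = 1
w6 = w1 OR in3 = 0 OR 0 = 0
w7 = w6 OR w5 = 0 OR 1 = 1
So w7 = 1 as required.

in0=1, in1=1, in2=1, in3=0, in4=1, in5=0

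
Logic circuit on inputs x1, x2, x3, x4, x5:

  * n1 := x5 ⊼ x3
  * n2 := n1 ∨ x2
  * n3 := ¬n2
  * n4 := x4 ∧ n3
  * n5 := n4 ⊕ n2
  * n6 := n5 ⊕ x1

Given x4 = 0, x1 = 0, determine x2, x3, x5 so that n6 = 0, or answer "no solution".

n6 = n5 ⊕ x1 must be 0, so n5 and x1 are equal.
Check with x4 = 0, x1 = 0 and x2=0, x3=1, x5=1:
n1 = x5 ⊼ x3 = 1 ⊼ 1 = 0
n2 = n1 ∨ x2 = 0 ∨ 0 = 0
n3 = ¬n2 = ¬0 = 1
n4 = x4 ∧ n3 = 0 ∧ 1 = 0
n5 = n4 ⊕ n2 = 0 ⊕ 0 = 0
n6 = n5 ⊕ x1 = 0 ⊕ 0 = 0
So n6 = 0.

x2=0, x3=1, x5=1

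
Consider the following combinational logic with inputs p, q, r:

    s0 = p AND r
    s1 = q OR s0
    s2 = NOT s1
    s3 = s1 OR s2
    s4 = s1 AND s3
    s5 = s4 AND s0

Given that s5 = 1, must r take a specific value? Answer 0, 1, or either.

s5 = s4 AND s0 must be 1, so both s4 = 1 and s0 = 1.
s4 = s1 AND s3 must be 1, so both s1 = 1 and s3 = 1.
s0 = p AND r must be 1, so both p = 1 and r = 1.
Every assignment with s5 = 1 has r = 1; there are 2 such assignment(s).
  p=1, q=0, r=1
  p=1, q=1, r=1

1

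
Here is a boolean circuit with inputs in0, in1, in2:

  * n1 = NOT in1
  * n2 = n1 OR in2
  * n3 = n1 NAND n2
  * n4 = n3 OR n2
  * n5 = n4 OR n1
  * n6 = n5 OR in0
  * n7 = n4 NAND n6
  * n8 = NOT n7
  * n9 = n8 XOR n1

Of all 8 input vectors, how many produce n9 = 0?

n9 = n8 XOR n1 must be 0, so n8 and n1 are equal.
Satisfying assignments:
  in0=0, in1=0, in2=0
  in0=0, in1=0, in2=1
  in0=1, in1=0, in2=0
  in0=1, in1=0, in2=1

4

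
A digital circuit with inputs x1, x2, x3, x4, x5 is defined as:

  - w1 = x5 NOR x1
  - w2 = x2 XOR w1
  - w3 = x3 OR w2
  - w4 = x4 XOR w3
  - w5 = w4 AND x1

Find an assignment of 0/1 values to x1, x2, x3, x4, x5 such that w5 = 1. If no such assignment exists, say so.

x1=1 x2=1 x3=0 x4=0 x5=0

w5 = w4 AND x1 must be 1, so both w4 = 1 and x1 = 1.
Check with x1=1 x2=1 x3=0 x4=0 x5=0:
w1 = x5 NOR x1 = 0 NOR 1 = 0
w2 = x2 XOR w1 = 1 XOR 0 = 1
w3 = x3 OR w2 = 0 OR 1 = 1
w4 = x4 XOR w3 = 0 XOR 1 = 1
w5 = w4 AND x1 = 1 AND 1 = 1
So w5 = 1 as required.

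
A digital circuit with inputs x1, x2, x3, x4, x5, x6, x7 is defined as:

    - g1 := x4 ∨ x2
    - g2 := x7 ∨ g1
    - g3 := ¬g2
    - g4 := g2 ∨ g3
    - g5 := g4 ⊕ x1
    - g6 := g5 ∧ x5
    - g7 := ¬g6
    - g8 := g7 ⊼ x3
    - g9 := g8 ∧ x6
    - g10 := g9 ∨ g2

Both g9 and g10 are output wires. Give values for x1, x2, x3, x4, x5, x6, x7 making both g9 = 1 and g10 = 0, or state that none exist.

no solution exists

Across all 128 input combinations, none give both g9 = 1 and g10 = 0.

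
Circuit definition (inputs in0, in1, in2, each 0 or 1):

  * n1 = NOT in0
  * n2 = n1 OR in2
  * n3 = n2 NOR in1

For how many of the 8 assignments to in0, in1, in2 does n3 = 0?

7

n3 = n2 NOR in1 must be 0, so at least one of n2, in1 is 1.
Enumerating the 8 input combinations, 7 give n3 = 0 and 1 give n3 = 1.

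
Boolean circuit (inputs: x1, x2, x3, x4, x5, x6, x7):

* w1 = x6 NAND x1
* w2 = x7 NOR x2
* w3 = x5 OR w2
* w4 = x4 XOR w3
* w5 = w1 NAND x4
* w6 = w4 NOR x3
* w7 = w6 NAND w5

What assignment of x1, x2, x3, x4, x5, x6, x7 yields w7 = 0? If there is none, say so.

x1=0, x2=0, x3=0, x4=0, x5=0, x6=0, x7=1

w7 = w6 NAND w5 must be 0, so both w6 = 1 and w5 = 1.
Check with x1=0, x2=0, x3=0, x4=0, x5=0, x6=0, x7=1:
w1 = x6 NAND x1 = 0 NAND 0 = 1
w2 = x7 NOR x2 = 1 NOR 0 = 0
w3 = x5 OR w2 = 0 OR 0 = 0
w4 = x4 XOR w3 = 0 XOR 0 = 0
w5 = w1 NAND x4 = 1 NAND 0 = 1
w6 = w4 NOR x3 = 0 NOR 0 = 1
w7 = w6 NAND w5 = 1 NAND 1 = 0
So w7 = 0 as required.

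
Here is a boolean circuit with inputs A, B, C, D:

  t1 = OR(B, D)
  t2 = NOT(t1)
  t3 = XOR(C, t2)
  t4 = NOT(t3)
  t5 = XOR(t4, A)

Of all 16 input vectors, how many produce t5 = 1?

t5 = XOR(t4, A) must be 1, so t4 and A differ.
Enumerating the 16 input combinations, 8 give t5 = 1 and 8 give t5 = 0.

8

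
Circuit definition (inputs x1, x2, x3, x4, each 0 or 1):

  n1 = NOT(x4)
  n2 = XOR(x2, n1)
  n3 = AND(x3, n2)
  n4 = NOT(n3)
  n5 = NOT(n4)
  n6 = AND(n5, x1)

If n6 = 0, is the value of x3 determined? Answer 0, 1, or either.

either

Both values of x3 occur among assignments with n6 = 0:
  x3=0: x1=0, x2=0, x3=0, x4=0
  x3=1: x1=0, x2=0, x3=1, x4=0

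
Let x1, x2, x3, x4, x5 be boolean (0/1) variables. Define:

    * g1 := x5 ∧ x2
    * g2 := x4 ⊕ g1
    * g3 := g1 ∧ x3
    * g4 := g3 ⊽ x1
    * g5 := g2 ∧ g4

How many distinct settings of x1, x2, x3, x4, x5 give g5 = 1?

7

g5 = g2 ∧ g4 must be 1, so both g2 = 1 and g4 = 1.
g2 = x4 ⊕ g1 must be 1, so x4 and g1 differ.
g4 = g3 ⊽ x1 must be 1, so both g3 = 0 and x1 = 0.
Enumerating the 32 input combinations, 7 give g5 = 1 and 25 give g5 = 0.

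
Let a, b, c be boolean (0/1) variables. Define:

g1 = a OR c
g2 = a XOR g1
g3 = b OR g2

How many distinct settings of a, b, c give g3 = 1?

g3 = b OR g2 must be 1, so at least one of b, g2 is 1.
Enumerating the 8 input combinations, 5 give g3 = 1 and 3 give g3 = 0.

5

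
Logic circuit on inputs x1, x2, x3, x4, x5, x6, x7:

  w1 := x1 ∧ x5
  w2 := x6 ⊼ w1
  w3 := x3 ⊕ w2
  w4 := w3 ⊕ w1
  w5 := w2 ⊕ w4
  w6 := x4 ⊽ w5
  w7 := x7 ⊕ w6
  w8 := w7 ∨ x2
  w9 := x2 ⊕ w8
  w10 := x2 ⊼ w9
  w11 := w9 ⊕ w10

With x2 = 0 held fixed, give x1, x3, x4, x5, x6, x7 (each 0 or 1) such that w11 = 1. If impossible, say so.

x1=0, x3=0, x4=1, x5=0, x6=1, x7=0

Check with x2 = 0 and x1=0, x3=0, x4=1, x5=0, x6=1, x7=0:
w1 = x1 ∧ x5 = 0 ∧ 0 = 0
w2 = x6 ⊼ w1 = 1 ⊼ 0 = 1
w3 = x3 ⊕ w2 = 0 ⊕ 1 = 1
w4 = w3 ⊕ w1 = 1 ⊕ 0 = 1
w5 = w2 ⊕ w4 = 1 ⊕ 1 = 0
w6 = x4 ⊽ w5 = 1 ⊽ 0 = 0
w7 = x7 ⊕ w6 = 0 ⊕ 0 = 0
w8 = w7 ∨ x2 = 0 ∨ 0 = 0
w9 = x2 ⊕ w8 = 0 ⊕ 0 = 0
w10 = x2 ⊼ w9 = 0 ⊼ 0 = 1
w11 = w9 ⊕ w10 = 0 ⊕ 1 = 1
So w11 = 1.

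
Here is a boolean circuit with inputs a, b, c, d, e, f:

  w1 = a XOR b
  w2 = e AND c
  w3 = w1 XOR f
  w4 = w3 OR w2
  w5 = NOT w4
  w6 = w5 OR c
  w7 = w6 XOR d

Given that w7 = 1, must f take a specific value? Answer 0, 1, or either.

either

Both values of f occur among assignments with w7 = 1:
  f=0: a=0, b=0, c=0, d=0, e=0, f=0
  f=1: a=0, b=0, c=0, d=1, e=0, f=1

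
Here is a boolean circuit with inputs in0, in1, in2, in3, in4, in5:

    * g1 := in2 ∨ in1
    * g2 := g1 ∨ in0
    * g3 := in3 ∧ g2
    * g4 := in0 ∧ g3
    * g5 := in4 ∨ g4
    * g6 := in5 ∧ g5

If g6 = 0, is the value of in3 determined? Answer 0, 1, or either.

Both values of in3 occur among assignments with g6 = 0:
  in3=0: in0=0, in1=0, in2=0, in3=0, in4=0, in5=0
  in3=1: in0=0, in1=0, in2=0, in3=1, in4=0, in5=0

either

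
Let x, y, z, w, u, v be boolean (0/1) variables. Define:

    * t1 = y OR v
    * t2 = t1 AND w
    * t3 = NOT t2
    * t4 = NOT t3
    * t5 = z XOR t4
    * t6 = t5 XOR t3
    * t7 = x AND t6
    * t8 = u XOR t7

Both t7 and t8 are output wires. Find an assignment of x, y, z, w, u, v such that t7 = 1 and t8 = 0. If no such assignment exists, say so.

Check with x=1, y=1, z=0, w=0, u=1, v=0:
t1 = y OR v = 1 OR 0 = 1
t2 = t1 AND w = 1 AND 0 = 0
t3 = NOT t2 = NOT 0 = 1
t4 = NOT t3 = NOT 1 = 0
t5 = z XOR t4 = 0 XOR 0 = 0
t6 = t5 XOR t3 = 0 XOR 1 = 1
t7 = x AND t6 = 1 AND 1 = 1
t8 = u XOR t7 = 1 XOR 1 = 0
So t7 = 1 and t8 = 0.

x=1, y=1, z=0, w=0, u=1, v=0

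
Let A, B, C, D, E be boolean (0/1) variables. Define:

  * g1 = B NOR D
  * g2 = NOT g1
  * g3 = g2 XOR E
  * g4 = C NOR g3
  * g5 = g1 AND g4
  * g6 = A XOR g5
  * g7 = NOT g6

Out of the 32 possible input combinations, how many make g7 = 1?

g7 = NOT g6 must be 1, so g6 = 0.
g6 = A XOR g5 must be 0, so A and g5 are equal.
Enumerating the 32 input combinations, 16 give g7 = 1 and 16 give g7 = 0.

16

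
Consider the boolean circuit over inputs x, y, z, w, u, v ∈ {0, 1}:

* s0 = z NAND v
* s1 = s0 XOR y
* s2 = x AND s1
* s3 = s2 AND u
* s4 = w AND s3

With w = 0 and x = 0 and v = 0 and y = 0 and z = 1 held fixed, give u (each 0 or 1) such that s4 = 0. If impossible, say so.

u=1

s4 = w AND s3 must be 0, so at least one of w, s3 is 0.
Check with w = 0 and x = 0 and v = 0 and y = 0 and z = 1 and u=1:
s0 = z NAND v = 1 NAND 0 = 1
s1 = s0 XOR y = 1 XOR 0 = 1
s2 = x AND s1 = 0 AND 1 = 0
s3 = s2 AND u = 0 AND 1 = 0
s4 = w AND s3 = 0 AND 0 = 0
So s4 = 0.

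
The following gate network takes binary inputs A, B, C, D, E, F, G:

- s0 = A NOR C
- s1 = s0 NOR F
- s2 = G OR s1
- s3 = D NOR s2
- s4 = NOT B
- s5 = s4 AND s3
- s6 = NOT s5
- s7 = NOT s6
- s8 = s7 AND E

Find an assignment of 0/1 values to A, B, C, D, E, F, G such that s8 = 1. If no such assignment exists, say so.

s8 = s7 AND E must be 1, so both s7 = 1 and E = 1.
Check with A=1 B=0 C=1 D=0 E=1 F=1 G=0:
s0 = A NOR C = 1 NOR 1 = 0
s1 = s0 NOR F = 0 NOR 1 = 0
s2 = G OR s1 = 0 OR 0 = 0
s3 = D NOR s2 = 0 NOR 0 = 1
s4 = NOT B = NOT 0 = 1
s5 = s4 AND s3 = 1 AND 1 = 1
s6 = NOT s5 = NOT 1 = 0
s7 = NOT s6 = NOT 0 = 1
s8 = s7 AND E = 1 AND 1 = 1
So s8 = 1 as required.

A=1 B=0 C=1 D=0 E=1 F=1 G=0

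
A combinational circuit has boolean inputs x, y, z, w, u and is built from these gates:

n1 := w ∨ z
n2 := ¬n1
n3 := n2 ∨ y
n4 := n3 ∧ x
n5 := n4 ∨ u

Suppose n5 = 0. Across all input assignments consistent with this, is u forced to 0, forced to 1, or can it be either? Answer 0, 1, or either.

0

n5 = n4 ∨ u must be 0, so both n4 = 0 and u = 0.
Every assignment with n5 = 0 has u = 0; there are 11 such assignment(s).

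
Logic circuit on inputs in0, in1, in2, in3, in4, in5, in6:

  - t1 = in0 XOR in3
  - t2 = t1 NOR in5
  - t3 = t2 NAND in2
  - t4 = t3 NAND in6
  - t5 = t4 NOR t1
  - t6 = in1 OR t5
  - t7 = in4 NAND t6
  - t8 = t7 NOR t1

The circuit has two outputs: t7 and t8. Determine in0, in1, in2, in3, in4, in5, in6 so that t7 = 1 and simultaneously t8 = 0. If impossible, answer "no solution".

Check with in0=0, in1=1, in2=0, in3=0, in4=0, in5=0, in6=1:
t1 = in0 XOR in3 = 0 XOR 0 = 0
t2 = t1 NOR in5 = 0 NOR 0 = 1
t3 = t2 NAND in2 = 1 NAND 0 = 1
t4 = t3 NAND in6 = 1 NAND 1 = 0
t5 = t4 NOR t1 = 0 NOR 0 = 1
t6 = in1 OR t5 = 1 OR 1 = 1
t7 = in4 NAND t6 = 0 NAND 1 = 1
t8 = t7 NOR t1 = 1 NOR 0 = 0
So t7 = 1 and t8 = 0.

in0=0, in1=1, in2=0, in3=0, in4=0, in5=0, in6=1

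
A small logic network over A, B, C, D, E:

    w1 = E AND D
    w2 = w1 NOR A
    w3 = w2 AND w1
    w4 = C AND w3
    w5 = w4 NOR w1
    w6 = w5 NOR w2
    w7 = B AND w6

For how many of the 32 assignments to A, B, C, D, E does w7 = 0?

w7 = B AND w6 must be 0, so at least one of B, w6 is 0.
Enumerating the 32 input combinations, 28 give w7 = 0 and 4 give w7 = 1.

28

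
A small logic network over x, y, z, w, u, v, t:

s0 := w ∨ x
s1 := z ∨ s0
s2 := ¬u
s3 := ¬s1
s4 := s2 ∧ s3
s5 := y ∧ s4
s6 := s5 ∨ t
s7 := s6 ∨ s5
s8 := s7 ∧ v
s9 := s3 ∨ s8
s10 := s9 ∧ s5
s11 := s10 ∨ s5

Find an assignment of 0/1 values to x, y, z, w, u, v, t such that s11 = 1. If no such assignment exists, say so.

x=0, y=1, z=0, w=0, u=0, v=0, t=1

s11 = s10 ∨ s5 must be 1, so at least one of s10, s5 is 1.
Check with x=0, y=1, z=0, w=0, u=0, v=0, t=1:
s0 = w ∨ x = 0 ∨ 0 = 0
s1 = z ∨ s0 = 0 ∨ 0 = 0
s2 = ¬u = ¬0 = 1
s3 = ¬s1 = ¬0 = 1
s4 = s2 ∧ s3 = 1 ∧ 1 = 1
s5 = y ∧ s4 = 1 ∧ 1 = 1
s6 = s5 ∨ t = 1 ∨ 1 = 1
s7 = s6 ∨ s5 = 1 ∨ 1 = 1
s8 = s7 ∧ v = 1 ∧ 0 = 0
s9 = s3 ∨ s8 = 1 ∨ 0 = 1
s10 = s9 ∧ s5 = 1 ∧ 1 = 1
s11 = s10 ∨ s5 = 1 ∨ 1 = 1
So s11 = 1 as required.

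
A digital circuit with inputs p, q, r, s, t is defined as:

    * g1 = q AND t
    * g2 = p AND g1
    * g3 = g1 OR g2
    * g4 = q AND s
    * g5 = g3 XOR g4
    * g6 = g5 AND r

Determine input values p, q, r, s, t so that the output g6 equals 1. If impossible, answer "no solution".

Check with p=0 q=1 r=1 s=1 t=0:
g1 = q AND t = 1 AND 0 = 0
g2 = p AND g1 = 0 AND 0 = 0
g3 = g1 OR g2 = 0 OR 0 = 0
g4 = q AND s = 1 AND 1 = 1
g5 = g3 XOR g4 = 0 XOR 1 = 1
g6 = g5 AND r = 1 AND 1 = 1
So g6 = 1 as required.

p=0 q=1 r=1 s=1 t=0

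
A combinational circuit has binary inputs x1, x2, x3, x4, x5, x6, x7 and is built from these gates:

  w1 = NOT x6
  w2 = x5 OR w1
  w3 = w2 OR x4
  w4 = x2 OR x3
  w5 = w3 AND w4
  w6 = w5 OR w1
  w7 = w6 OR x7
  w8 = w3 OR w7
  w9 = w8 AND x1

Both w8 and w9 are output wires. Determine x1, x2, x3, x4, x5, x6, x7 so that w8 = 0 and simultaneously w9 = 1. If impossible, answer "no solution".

no solution exists

Across all 128 input combinations, none give both w8 = 0 and w9 = 1.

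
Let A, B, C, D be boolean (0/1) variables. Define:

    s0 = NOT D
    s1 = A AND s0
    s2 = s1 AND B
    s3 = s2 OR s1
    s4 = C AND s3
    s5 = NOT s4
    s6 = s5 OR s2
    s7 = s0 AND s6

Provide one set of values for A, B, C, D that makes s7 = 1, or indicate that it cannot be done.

Check with A=0 B=1 C=1 D=0:
s0 = NOT D = NOT 0 = 1
s1 = A AND s0 = 0 AND 1 = 0
s2 = s1 AND B = 0 AND 1 = 0
s3 = s2 OR s1 = 0 OR 0 = 0
s4 = C AND s3 = 1 AND 0 = 0
s5 = NOT s4 = NOT 0 = 1
s6 = s5 OR s2 = 1 OR 0 = 1
s7 = s0 AND s6 = 1 AND 1 = 1
So s7 = 1 as required.

A=0 B=1 C=1 D=0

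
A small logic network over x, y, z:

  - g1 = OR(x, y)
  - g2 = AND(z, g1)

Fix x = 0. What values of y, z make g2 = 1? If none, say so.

Check with x = 0 and y=1, z=1:
g1 = OR(x, y) = OR(0, 1) = 1
g2 = AND(z, g1) = AND(1, 1) = 1
So g2 = 1.

y=1 z=1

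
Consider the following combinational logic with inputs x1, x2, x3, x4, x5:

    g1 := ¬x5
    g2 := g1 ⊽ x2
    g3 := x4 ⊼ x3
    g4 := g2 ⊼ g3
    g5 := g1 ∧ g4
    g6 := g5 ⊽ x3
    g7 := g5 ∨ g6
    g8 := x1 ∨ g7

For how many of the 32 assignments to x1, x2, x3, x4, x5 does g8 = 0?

g8 = x1 ∨ g7 must be 0, so both x1 = 0 and g7 = 0.
Enumerating the 32 input combinations, 4 give g8 = 0 and 28 give g8 = 1.

4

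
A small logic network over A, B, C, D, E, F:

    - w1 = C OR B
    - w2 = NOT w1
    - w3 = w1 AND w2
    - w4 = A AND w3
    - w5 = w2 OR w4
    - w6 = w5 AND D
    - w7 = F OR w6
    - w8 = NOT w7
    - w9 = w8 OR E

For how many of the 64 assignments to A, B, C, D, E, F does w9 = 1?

46

w9 = w8 OR E must be 1, so at least one of w8, E is 1.
Enumerating the 64 input combinations, 46 give w9 = 1 and 18 give w9 = 0.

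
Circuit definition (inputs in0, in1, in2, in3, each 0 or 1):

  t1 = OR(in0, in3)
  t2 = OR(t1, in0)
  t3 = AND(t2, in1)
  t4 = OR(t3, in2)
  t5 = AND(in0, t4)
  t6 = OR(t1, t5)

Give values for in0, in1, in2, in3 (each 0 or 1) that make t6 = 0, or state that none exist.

Check with in0=0 in1=0 in2=1 in3=0:
t1 = OR(in0, in3) = OR(0, 0) = 0
t2 = OR(t1, in0) = OR(0, 0) = 0
t3 = AND(t2, in1) = AND(0, 0) = 0
t4 = OR(t3, in2) = OR(0, 1) = 1
t5 = AND(in0, t4) = AND(0, 1) = 0
t6 = OR(t1, t5) = OR(0, 0) = 0
So t6 = 0 as required.

in0=0 in1=0 in2=1 in3=0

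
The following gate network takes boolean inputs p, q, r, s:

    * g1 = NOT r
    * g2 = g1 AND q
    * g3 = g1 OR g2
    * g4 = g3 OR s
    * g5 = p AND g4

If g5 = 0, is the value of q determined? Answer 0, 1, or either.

Both values of q occur among assignments with g5 = 0:
  q=0: p=0, q=0, r=0, s=0
  q=1: p=0, q=1, r=0, s=0

either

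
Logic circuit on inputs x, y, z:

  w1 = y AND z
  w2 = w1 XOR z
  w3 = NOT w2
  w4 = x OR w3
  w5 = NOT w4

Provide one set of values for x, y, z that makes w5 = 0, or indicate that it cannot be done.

x=0, y=1, z=1

Check with x=0, y=1, z=1:
w1 = y AND z = 1 AND 1 = 1
w2 = w1 XOR z = 1 XOR 1 = 0
w3 = NOT w2 = NOT 0 = 1
w4 = x OR w3 = 0 OR 1 = 1
w5 = NOT w4 = NOT 1 = 0
So w5 = 0 as required.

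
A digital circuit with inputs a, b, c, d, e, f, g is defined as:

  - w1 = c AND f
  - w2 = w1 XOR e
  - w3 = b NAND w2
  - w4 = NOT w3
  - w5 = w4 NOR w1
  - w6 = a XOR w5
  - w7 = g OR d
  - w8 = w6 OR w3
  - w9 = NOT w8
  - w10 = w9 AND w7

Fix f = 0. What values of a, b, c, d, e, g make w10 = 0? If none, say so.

a=0 b=0 c=1 d=0 e=0 g=0

w10 = w9 AND w7 must be 0, so at least one of w9, w7 is 0.
Check with f = 0 and a=0, b=0, c=1, d=0, e=0, g=0:
w1 = c AND f = 1 AND 0 = 0
w2 = w1 XOR e = 0 XOR 0 = 0
w3 = b NAND w2 = 0 NAND 0 = 1
w4 = NOT w3 = NOT 1 = 0
w5 = w4 NOR w1 = 0 NOR 0 = 1
w6 = a XOR w5 = 0 XOR 1 = 1
w7 = g OR d = 0 OR 0 = 0
w8 = w6 OR w3 = 1 OR 1 = 1
w9 = NOT w8 = NOT 1 = 0
w10 = w9 AND w7 = 0 AND 0 = 0
So w10 = 0.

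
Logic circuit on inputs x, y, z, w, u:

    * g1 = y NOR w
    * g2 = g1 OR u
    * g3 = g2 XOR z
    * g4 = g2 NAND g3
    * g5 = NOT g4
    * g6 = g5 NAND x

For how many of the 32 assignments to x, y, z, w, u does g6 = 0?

5

g6 = g5 NAND x must be 0, so both g5 = 1 and x = 1.
g5 = NOT g4 must be 1, so g4 = 0.
Satisfying assignments:
  x=1, y=0, z=0, w=0, u=0
  x=1, y=0, z=0, w=0, u=1
  x=1, y=0, z=0, w=1, u=1
  x=1, y=1, z=0, w=0, u=1
  x=1, y=1, z=0, w=1, u=1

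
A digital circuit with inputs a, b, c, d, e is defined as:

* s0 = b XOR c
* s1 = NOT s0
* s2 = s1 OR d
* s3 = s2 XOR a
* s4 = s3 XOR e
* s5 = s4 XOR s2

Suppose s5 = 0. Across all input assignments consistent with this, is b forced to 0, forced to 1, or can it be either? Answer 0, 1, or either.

either

Both values of b occur among assignments with s5 = 0:
  b=0: a=0, b=0, c=0, d=0, e=0
  b=1: a=0, b=1, c=0, d=0, e=0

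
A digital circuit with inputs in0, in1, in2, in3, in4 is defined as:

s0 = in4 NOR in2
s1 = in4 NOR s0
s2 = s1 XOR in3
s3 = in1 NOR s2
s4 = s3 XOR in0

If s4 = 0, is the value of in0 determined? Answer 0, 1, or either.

either

Both values of in0 occur among assignments with s4 = 0:
  in0=0: in0=0, in1=0, in2=0, in3=1, in4=0
  in0=1: in0=1, in1=0, in2=0, in3=0, in4=0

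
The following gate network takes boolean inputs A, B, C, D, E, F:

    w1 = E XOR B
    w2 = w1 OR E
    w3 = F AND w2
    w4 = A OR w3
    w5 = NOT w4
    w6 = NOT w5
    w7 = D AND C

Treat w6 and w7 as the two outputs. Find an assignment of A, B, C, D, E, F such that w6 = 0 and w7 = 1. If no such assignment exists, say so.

Check with A=0, B=1, C=1, D=1, E=1, F=0:
w1 = E XOR B = 1 XOR 1 = 0
w2 = w1 OR E = 0 OR 1 = 1
w3 = F AND w2 = 0 AND 1 = 0
w4 = A OR w3 = 0 OR 0 = 0
w5 = NOT w4 = NOT 0 = 1
w6 = NOT w5 = NOT 1 = 0
w7 = D AND C = 1 AND 1 = 1
So w6 = 0 and w7 = 1.

A=0, B=1, C=1, D=1, E=1, F=0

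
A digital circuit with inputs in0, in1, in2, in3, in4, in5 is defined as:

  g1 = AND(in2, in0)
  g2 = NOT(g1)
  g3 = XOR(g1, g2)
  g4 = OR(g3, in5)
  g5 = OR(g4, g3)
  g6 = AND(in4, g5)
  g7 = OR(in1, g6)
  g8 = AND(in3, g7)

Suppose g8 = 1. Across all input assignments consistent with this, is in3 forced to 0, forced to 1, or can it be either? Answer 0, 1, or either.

g8 = AND(in3, g7) must be 1, so both in3 = 1 and g7 = 1.
g7 = OR(in1, g6) must be 1, so at least one of in1, g6 is 1.
Every assignment with g8 = 1 has in3 = 1; there are 24 such assignment(s).

1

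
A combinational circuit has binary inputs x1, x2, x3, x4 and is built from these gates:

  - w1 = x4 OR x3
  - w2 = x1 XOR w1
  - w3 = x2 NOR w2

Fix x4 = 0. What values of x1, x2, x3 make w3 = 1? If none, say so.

w3 = x2 NOR w2 must be 1, so both x2 = 0 and w2 = 0.
Check with x4 = 0 and x1=0, x2=0, x3=0:
w1 = x4 OR x3 = 0 OR 0 = 0
w2 = x1 XOR w1 = 0 XOR 0 = 0
w3 = x2 NOR w2 = 0 NOR 0 = 1
So w3 = 1.

x1=0, x2=0, x3=0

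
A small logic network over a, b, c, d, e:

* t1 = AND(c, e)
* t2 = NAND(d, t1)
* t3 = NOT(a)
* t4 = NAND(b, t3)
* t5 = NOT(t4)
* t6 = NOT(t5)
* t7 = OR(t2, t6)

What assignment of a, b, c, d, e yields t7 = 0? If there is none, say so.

t7 = OR(t2, t6) must be 0, so both t2 = 0 and t6 = 0.
t2 = NAND(d, t1) must be 0, so both d = 1 and t1 = 1.
t6 = NOT(t5) must be 0, so t5 = 1.
Check with a=0 b=1 c=1 d=1 e=1:
t1 = AND(c, e) = AND(1, 1) = 1
t2 = NAND(d, t1) = NAND(1, 1) = 0
t3 = NOT(a) = NOT 0 = 1
t4 = NAND(b, t3) = NAND(1, 1) = 0
t5 = NOT(t4) = NOT 0 = 1
t6 = NOT(t5) = NOT 1 = 0
t7 = OR(t2, t6) = OR(0, 0) = 0
So t7 = 0 as required.

a=0 b=1 c=1 d=1 e=1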